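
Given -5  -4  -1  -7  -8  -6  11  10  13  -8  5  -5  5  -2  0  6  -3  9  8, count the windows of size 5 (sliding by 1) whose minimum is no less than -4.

-5 -4 -1 -7 -8 → min -8
-4 -1 -7 -8 -6 → min -8
-1 -7 -8 -6 11 → min -8
-7 -8 -6 11 10 → min -8
-8 -6 11 10 13 → min -8
-6 11 10 13 -8 → min -8
11 10 13 -8 5 → min -8
10 13 -8 5 -5 → min -8
13 -8 5 -5 5 → min -8
-8 5 -5 5 -2 → min -8
5 -5 5 -2 0 → min -5
-5 5 -2 0 6 → min -5
5 -2 0 6 -3 → min -3  ≥ -4 ✓
-2 0 6 -3 9 → min -3  ≥ -4 ✓
0 6 -3 9 8 → min -3  ≥ -4 ✓
3 windows satisfy the condition.

3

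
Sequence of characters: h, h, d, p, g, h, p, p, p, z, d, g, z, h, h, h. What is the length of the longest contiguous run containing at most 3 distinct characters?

6

add h: window [h] (1 distinct), len 1
add h: window [h, h] (1 distinct), len 2
add d: window [h, h, d] (2 distinct), len 3
add p: window [h, h, d, p] (3 distinct), len 4
add g: window [d, p, g] (3 distinct), len 3
add h: window [p, g, h] (3 distinct), len 3
add p: window [p, g, h, p] (3 distinct), len 4
add p: window [p, g, h, p, p] (3 distinct), len 5
add p: window [p, g, h, p, p, p] (3 distinct), len 6
add z: window [h, p, p, p, z] (3 distinct), len 5
add d: window [p, p, p, z, d] (3 distinct), len 5
add g: window [z, d, g] (3 distinct), len 3
add z: window [z, d, g, z] (3 distinct), len 4
add h: window [g, z, h] (3 distinct), len 3
add h: window [g, z, h, h] (3 distinct), len 4
add h: window [g, z, h, h, h] (3 distinct), len 5
Longest length with ≤3 distinct: 6.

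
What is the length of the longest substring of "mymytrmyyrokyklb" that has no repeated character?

add m: [m] len 1
add y: [m, y] len 2
add m (repeat m, move left end past it): [y, m] len 2
add y (repeat y, move left end past it): [m, y] len 2
add t: [m, y, t] len 3
add r: [m, y, t, r] len 4
add m (repeat m, move left end past it): [y, t, r, m] len 4
add y (repeat y, move left end past it): [t, r, m, y] len 4
add y (repeat y, move left end past it): [y] len 1
add r: [y, r] len 2
add o: [y, r, o] len 3
add k: [y, r, o, k] len 4
add y (repeat y, move left end past it): [r, o, k, y] len 4
add k (repeat k, move left end past it): [y, k] len 2
add l: [y, k, l] len 3
add b: [y, k, l, b] len 4
Longest all-distinct length: 4.

4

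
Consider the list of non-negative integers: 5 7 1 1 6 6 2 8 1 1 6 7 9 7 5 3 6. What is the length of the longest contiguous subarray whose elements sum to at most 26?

8

Extend to the right; shrink from the left whenever the sum exceeds 26:
[5] sum 5 len 1
[5, 7] sum 12 len 2
[5, 7, 1] sum 13 len 3
[5, 7, 1, 1] sum 14 len 4
[5, 7, 1, 1, 6] sum 20 len 5
[5, 7, 1, 1, 6, 6] sum 26 len 6
[7, 1, 1, 6, 6, 2] sum 23 len 6
[1, 1, 6, 6, 2, 8] sum 24 len 6
[1, 1, 6, 6, 2, 8, 1] sum 25 len 7
[1, 1, 6, 6, 2, 8, 1, 1] sum 26 len 8
[6, 2, 8, 1, 1, 6] sum 24 len 6
[2, 8, 1, 1, 6, 7] sum 25 len 6
[1, 1, 6, 7, 9] sum 24 len 5
[7, 9, 7] sum 23 len 3
[9, 7, 5] sum 21 len 3
[9, 7, 5, 3] sum 24 len 4
[7, 5, 3, 6] sum 21 len 4
Longest length seen: 8.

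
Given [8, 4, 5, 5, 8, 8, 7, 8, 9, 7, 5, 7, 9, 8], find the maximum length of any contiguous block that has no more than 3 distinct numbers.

[8] 1 distinct, len 1
[8, 4] 2 distinct, len 2
[8, 4, 5] 3 distinct, len 3
[8, 4, 5, 5] 3 distinct, len 4
[8, 4, 5, 5, 8] 3 distinct, len 5
[8, 4, 5, 5, 8, 8] 3 distinct, len 6
[5, 5, 8, 8, 7] 3 distinct, len 5
[5, 5, 8, 8, 7, 8] 3 distinct, len 6
[8, 8, 7, 8, 9] 3 distinct, len 5
[8, 8, 7, 8, 9, 7] 3 distinct, len 6
[9, 7, 5] 3 distinct, len 3
[9, 7, 5, 7] 3 distinct, len 4
[9, 7, 5, 7, 9] 3 distinct, len 5
[7, 9, 8] 3 distinct, len 3
Longest length with ≤3 distinct: 6.

6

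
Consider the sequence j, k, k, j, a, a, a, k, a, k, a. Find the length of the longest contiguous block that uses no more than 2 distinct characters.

7

add j: window [j] (1 distinct), len 1
add k: window [j, k] (2 distinct), len 2
add k: window [j, k, k] (2 distinct), len 3
add j: window [j, k, k, j] (2 distinct), len 4
add a: window [j, a] (2 distinct), len 2
add a: window [j, a, a] (2 distinct), len 3
add a: window [j, a, a, a] (2 distinct), len 4
add k: window [a, a, a, k] (2 distinct), len 4
add a: window [a, a, a, k, a] (2 distinct), len 5
add k: window [a, a, a, k, a, k] (2 distinct), len 6
add a: window [a, a, a, k, a, k, a] (2 distinct), len 7
Longest length with ≤2 distinct: 7.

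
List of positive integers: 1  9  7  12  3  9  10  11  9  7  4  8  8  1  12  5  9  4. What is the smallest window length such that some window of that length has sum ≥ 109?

14

add 1: running sum 1 < 109
add 9: running sum 10 < 109
add 7: running sum 17 < 109
add 12: running sum 29 < 109
add 3: running sum 32 < 109
add 9: running sum 41 < 109
add 10: running sum 51 < 109
add 11: running sum 62 < 109
add 9: running sum 71 < 109
add 7: running sum 78 < 109
add 4: running sum 82 < 109
add 8: running sum 90 < 109
add 8: running sum 98 < 109
add 1: running sum 99 < 109
end 14: [9, 7, 12, 3, 9, 10, 11, 9, 7, 4, 8, 8, 1, 12] sum 110, len 14
end 15: [9, 7, 12, 3, 9, 10, 11, 9, 7, 4, 8, 8, 1, 12, 5] sum 115, len 15
end 16: [7, 12, 3, 9, 10, 11, 9, 7, 4, 8, 8, 1, 12, 5, 9] sum 115, len 15
end 17: [12, 3, 9, 10, 11, 9, 7, 4, 8, 8, 1, 12, 5, 9, 4] sum 112, len 15
Shortest qualifying length: 14.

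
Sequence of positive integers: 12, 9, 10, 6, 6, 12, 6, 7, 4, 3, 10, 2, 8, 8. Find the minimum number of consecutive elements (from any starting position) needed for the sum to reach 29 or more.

3

Extend right; whenever the sum reaches 29, record the length and shrink from the left:
add 12: running sum 12 < 29
add 9: running sum 21 < 29
add 10: shortest ending here [12, 9, 10] sum 31, len 3
add 6: shortest ending here [12, 9, 10, 6] sum 37, len 4
add 6: shortest ending here [9, 10, 6, 6] sum 31, len 4
add 12: shortest ending here [10, 6, 6, 12] sum 34, len 4
add 6: shortest ending here [6, 6, 12, 6] sum 30, len 4
add 7: shortest ending here [6, 12, 6, 7] sum 31, len 4
add 4: shortest ending here [12, 6, 7, 4] sum 29, len 4
add 3: shortest ending here [12, 6, 7, 4, 3] sum 32, len 5
add 10: shortest ending here [6, 7, 4, 3, 10] sum 30, len 5
add 2: shortest ending here [6, 7, 4, 3, 10, 2] sum 32, len 6
add 8: shortest ending here [7, 4, 3, 10, 2, 8] sum 34, len 6
add 8: shortest ending here [3, 10, 2, 8, 8] sum 31, len 5
Shortest qualifying length: 3.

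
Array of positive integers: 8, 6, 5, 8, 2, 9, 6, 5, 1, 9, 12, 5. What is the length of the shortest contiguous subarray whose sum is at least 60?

10

add 8: running sum 8 < 60
add 6: running sum 14 < 60
add 5: running sum 19 < 60
add 8: running sum 27 < 60
add 2: running sum 29 < 60
add 9: running sum 38 < 60
add 6: running sum 44 < 60
add 5: running sum 49 < 60
add 1: running sum 50 < 60
add 9: running sum 59 < 60
add 12: shortest ending here [6, 5, 8, 2, 9, 6, 5, 1, 9, 12] sum 63, len 10
add 5: shortest ending here [5, 8, 2, 9, 6, 5, 1, 9, 12, 5] sum 62, len 10
Shortest qualifying length: 10.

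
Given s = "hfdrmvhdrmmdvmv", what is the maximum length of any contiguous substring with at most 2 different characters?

3

Extend right; when distinct count exceeds 2, shrink from the left:
add h: window [h] (1 distinct), len 1
add f: window [h, f] (2 distinct), len 2
add d: window [f, d] (2 distinct), len 2
add r: window [d, r] (2 distinct), len 2
add m: window [r, m] (2 distinct), len 2
add v: window [m, v] (2 distinct), len 2
add h: window [v, h] (2 distinct), len 2
add d: window [h, d] (2 distinct), len 2
add r: window [d, r] (2 distinct), len 2
add m: window [r, m] (2 distinct), len 2
add m: window [r, m, m] (2 distinct), len 3
add d: window [m, m, d] (2 distinct), len 3
add v: window [d, v] (2 distinct), len 2
add m: window [v, m] (2 distinct), len 2
add v: window [v, m, v] (2 distinct), len 3
Longest length with ≤2 distinct: 3.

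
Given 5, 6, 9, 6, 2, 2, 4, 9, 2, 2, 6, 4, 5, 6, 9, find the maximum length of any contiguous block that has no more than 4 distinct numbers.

add 5: window [5] (1 distinct), len 1
add 6: window [5, 6] (2 distinct), len 2
add 9: window [5, 6, 9] (3 distinct), len 3
add 6: window [5, 6, 9, 6] (3 distinct), len 4
add 2: window [5, 6, 9, 6, 2] (4 distinct), len 5
add 2: window [5, 6, 9, 6, 2, 2] (4 distinct), len 6
add 4: window [6, 9, 6, 2, 2, 4] (4 distinct), len 6
add 9: window [6, 9, 6, 2, 2, 4, 9] (4 distinct), len 7
add 2: window [6, 9, 6, 2, 2, 4, 9, 2] (4 distinct), len 8
add 2: window [6, 9, 6, 2, 2, 4, 9, 2, 2] (4 distinct), len 9
add 6: window [6, 9, 6, 2, 2, 4, 9, 2, 2, 6] (4 distinct), len 10
add 4: window [6, 9, 6, 2, 2, 4, 9, 2, 2, 6, 4] (4 distinct), len 11
add 5: window [2, 2, 6, 4, 5] (4 distinct), len 5
add 6: window [2, 2, 6, 4, 5, 6] (4 distinct), len 6
add 9: window [6, 4, 5, 6, 9] (4 distinct), len 5
Longest length with ≤4 distinct: 11.

11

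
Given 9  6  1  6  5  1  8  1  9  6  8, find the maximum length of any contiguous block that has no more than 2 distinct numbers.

3

Extend right; when distinct count exceeds 2, shrink from the left:
[9] 1 distinct, len 1
[9, 6] 2 distinct, len 2
[6, 1] 2 distinct, len 2
[6, 1, 6] 2 distinct, len 3
[6, 5] 2 distinct, len 2
[5, 1] 2 distinct, len 2
[1, 8] 2 distinct, len 2
[1, 8, 1] 2 distinct, len 3
[1, 9] 2 distinct, len 2
[9, 6] 2 distinct, len 2
[6, 8] 2 distinct, len 2
Longest length with ≤2 distinct: 3.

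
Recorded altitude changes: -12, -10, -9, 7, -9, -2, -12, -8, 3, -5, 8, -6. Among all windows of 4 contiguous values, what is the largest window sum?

0

Window sums for each of the 9 positions:
-12 -10 -9 7 → sum -24
-10 -9 7 -9 → sum -21
-9 7 -9 -2 → sum -13
7 -9 -2 -12 → sum -16
-9 -2 -12 -8 → sum -31
-2 -12 -8 3 → sum -19
-12 -8 3 -5 → sum -22
-8 3 -5 8 → sum -2
3 -5 8 -6 → sum 0
Largest of these is 0.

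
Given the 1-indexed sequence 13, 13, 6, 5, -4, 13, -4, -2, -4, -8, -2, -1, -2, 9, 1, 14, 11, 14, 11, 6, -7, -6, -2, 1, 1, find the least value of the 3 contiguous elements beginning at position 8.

Elements at indices 8..10: -2, -4, -8
min(-2, -4, -8) = -8

-8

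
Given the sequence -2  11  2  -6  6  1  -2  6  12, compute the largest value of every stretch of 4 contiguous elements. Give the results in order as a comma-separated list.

-2 11 2 -6 → max 11
11 2 -6 6 → max 11
2 -6 6 1 → max 6
-6 6 1 -2 → max 6
6 1 -2 6 → max 6
1 -2 6 12 → max 12

11, 11, 6, 6, 6, 12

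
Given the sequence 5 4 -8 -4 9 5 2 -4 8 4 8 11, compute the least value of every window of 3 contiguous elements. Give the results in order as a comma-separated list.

Sliding a size-3 window across the 12 values:
5 4 -8 → min -8
4 -8 -4 → min -8
-8 -4 9 → min -8
-4 9 5 → min -4
9 5 2 → min 2
5 2 -4 → min -4
2 -4 8 → min -4
-4 8 4 → min -4
8 4 8 → min 4
4 8 11 → min 4

-8, -8, -8, -4, 2, -4, -4, -4, 4, 4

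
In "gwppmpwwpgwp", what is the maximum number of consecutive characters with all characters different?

3

[g] len 1
[g, w] len 2
[g, w, p] len 3
[p] len 1
[p, m] len 2
[m, p] len 2
[m, p, w] len 3
[w] len 1
[w, p] len 2
[w, p, g] len 3
[p, g, w] len 3
[g, w, p] len 3
Longest all-distinct length: 3.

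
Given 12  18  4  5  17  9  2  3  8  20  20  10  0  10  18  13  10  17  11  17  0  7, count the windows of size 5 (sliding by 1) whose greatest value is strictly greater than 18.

(12, 18, 4, 5, 17) → max 18
(18, 4, 5, 17, 9) → max 18
(4, 5, 17, 9, 2) → max 17
(5, 17, 9, 2, 3) → max 17
(17, 9, 2, 3, 8) → max 17
(9, 2, 3, 8, 20) → max 20  > 18 ✓
(2, 3, 8, 20, 20) → max 20  > 18 ✓
(3, 8, 20, 20, 10) → max 20  > 18 ✓
(8, 20, 20, 10, 0) → max 20  > 18 ✓
(20, 20, 10, 0, 10) → max 20  > 18 ✓
(20, 10, 0, 10, 18) → max 20  > 18 ✓
(10, 0, 10, 18, 13) → max 18
(0, 10, 18, 13, 10) → max 18
(10, 18, 13, 10, 17) → max 18
(18, 13, 10, 17, 11) → max 18
(13, 10, 17, 11, 17) → max 17
(10, 17, 11, 17, 0) → max 17
(17, 11, 17, 0, 7) → max 17
6 windows satisfy the condition.

6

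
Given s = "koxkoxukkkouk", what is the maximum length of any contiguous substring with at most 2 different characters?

Extend right; when distinct count exceeds 2, shrink from the left:
[k] 1 distinct, len 1
[k, o] 2 distinct, len 2
[o, x] 2 distinct, len 2
[x, k] 2 distinct, len 2
[k, o] 2 distinct, len 2
[o, x] 2 distinct, len 2
[x, u] 2 distinct, len 2
[u, k] 2 distinct, len 2
[u, k, k] 2 distinct, len 3
[u, k, k, k] 2 distinct, len 4
[k, k, k, o] 2 distinct, len 4
[o, u] 2 distinct, len 2
[u, k] 2 distinct, len 2
Longest length with ≤2 distinct: 4.

4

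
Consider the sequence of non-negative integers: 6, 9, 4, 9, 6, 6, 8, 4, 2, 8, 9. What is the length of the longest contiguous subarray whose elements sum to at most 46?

7

add 6: [6] sum 6, len 1
add 9: [6, 9] sum 15, len 2
add 4: [6, 9, 4] sum 19, len 3
add 9: [6, 9, 4, 9] sum 28, len 4
add 6: [6, 9, 4, 9, 6] sum 34, len 5
add 6: [6, 9, 4, 9, 6, 6] sum 40, len 6
add 8: [9, 4, 9, 6, 6, 8] sum 42, len 6
add 4: [9, 4, 9, 6, 6, 8, 4] sum 46, len 7
add 2: [4, 9, 6, 6, 8, 4, 2] sum 39, len 7
add 8: [9, 6, 6, 8, 4, 2, 8] sum 43, len 7
add 9: [6, 6, 8, 4, 2, 8, 9] sum 43, len 7
Longest length seen: 7.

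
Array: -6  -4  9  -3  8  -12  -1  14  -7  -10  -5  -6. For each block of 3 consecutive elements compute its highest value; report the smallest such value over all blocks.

-5

Window maxs for each of the 10 positions:
-6 -4 9 → max 9
-4 9 -3 → max 9
9 -3 8 → max 9
-3 8 -12 → max 8
8 -12 -1 → max 8
-12 -1 14 → max 14
-1 14 -7 → max 14
14 -7 -10 → max 14
-7 -10 -5 → max -5
-10 -5 -6 → max -5
Smallest of these is -5.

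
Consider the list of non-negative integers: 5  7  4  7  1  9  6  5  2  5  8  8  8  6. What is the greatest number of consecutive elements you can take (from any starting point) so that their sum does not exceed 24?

5

→ 5: sum 5, len 1
→ 7: sum 12, len 2
→ 4: sum 16, len 3
→ 7: sum 23, len 4
→ 1: sum 24, len 5
→ 9 (dropped 5, 7): sum 21, len 4
→ 6 (dropped 4): sum 23, len 4
→ 5 (dropped 7): sum 21, len 4
→ 2: sum 23, len 5
→ 5 (dropped 1, 9): sum 18, len 4
→ 8 (dropped 6): sum 20, len 4
→ 8 (dropped 5): sum 23, len 4
→ 8 (dropped 2, 5): sum 24, len 3
→ 6 (dropped 8): sum 22, len 3
Longest length seen: 5.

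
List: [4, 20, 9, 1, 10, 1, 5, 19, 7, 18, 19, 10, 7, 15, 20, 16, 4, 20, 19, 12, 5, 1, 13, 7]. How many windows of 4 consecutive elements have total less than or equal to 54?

14

4 20 9 1 → sum 34  ≤ 54 ✓
20 9 1 10 → sum 40  ≤ 54 ✓
9 1 10 1 → sum 21  ≤ 54 ✓
1 10 1 5 → sum 17  ≤ 54 ✓
10 1 5 19 → sum 35  ≤ 54 ✓
1 5 19 7 → sum 32  ≤ 54 ✓
5 19 7 18 → sum 49  ≤ 54 ✓
19 7 18 19 → sum 63
7 18 19 10 → sum 54  ≤ 54 ✓
18 19 10 7 → sum 54  ≤ 54 ✓
19 10 7 15 → sum 51  ≤ 54 ✓
10 7 15 20 → sum 52  ≤ 54 ✓
7 15 20 16 → sum 58
15 20 16 4 → sum 55
20 16 4 20 → sum 60
16 4 20 19 → sum 59
4 20 19 12 → sum 55
20 19 12 5 → sum 56
19 12 5 1 → sum 37  ≤ 54 ✓
12 5 1 13 → sum 31  ≤ 54 ✓
5 1 13 7 → sum 26  ≤ 54 ✓
14 windows satisfy the condition.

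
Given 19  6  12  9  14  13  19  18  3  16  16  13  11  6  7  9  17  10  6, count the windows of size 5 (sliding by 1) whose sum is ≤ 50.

4

[19, 6, 12, 9, 14] → sum 60
[6, 12, 9, 14, 13] → sum 54
[12, 9, 14, 13, 19] → sum 67
[9, 14, 13, 19, 18] → sum 73
[14, 13, 19, 18, 3] → sum 67
[13, 19, 18, 3, 16] → sum 69
[19, 18, 3, 16, 16] → sum 72
[18, 3, 16, 16, 13] → sum 66
[3, 16, 16, 13, 11] → sum 59
[16, 16, 13, 11, 6] → sum 62
[16, 13, 11, 6, 7] → sum 53
[13, 11, 6, 7, 9] → sum 46  ≤ 50 ✓
[11, 6, 7, 9, 17] → sum 50  ≤ 50 ✓
[6, 7, 9, 17, 10] → sum 49  ≤ 50 ✓
[7, 9, 17, 10, 6] → sum 49  ≤ 50 ✓
4 windows satisfy the condition.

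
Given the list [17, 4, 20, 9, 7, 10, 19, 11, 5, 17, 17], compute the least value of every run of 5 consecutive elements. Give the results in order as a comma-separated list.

17 4 20 9 7 → min 4
4 20 9 7 10 → min 4
20 9 7 10 19 → min 7
9 7 10 19 11 → min 7
7 10 19 11 5 → min 5
10 19 11 5 17 → min 5
19 11 5 17 17 → min 5

4, 4, 7, 7, 5, 5, 5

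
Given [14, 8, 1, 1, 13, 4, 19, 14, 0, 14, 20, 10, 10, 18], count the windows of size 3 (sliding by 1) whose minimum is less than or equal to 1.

14 8 1 → min 1  ≤ 1 ✓
8 1 1 → min 1  ≤ 1 ✓
1 1 13 → min 1  ≤ 1 ✓
1 13 4 → min 1  ≤ 1 ✓
13 4 19 → min 4
4 19 14 → min 4
19 14 0 → min 0  ≤ 1 ✓
14 0 14 → min 0  ≤ 1 ✓
0 14 20 → min 0  ≤ 1 ✓
14 20 10 → min 10
20 10 10 → min 10
10 10 18 → min 10
7 windows satisfy the condition.

7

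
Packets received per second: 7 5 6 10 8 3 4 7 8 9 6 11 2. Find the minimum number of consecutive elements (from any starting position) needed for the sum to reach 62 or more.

add 7: running sum 7 < 62
add 5: running sum 12 < 62
add 6: running sum 18 < 62
add 10: running sum 28 < 62
add 8: running sum 36 < 62
add 3: running sum 39 < 62
add 4: running sum 43 < 62
add 7: running sum 50 < 62
add 8: running sum 58 < 62
add 9: shortest ending here [7, 5, 6, 10, 8, 3, 4, 7, 8, 9] sum 67, len 10
add 6: shortest ending here [5, 6, 10, 8, 3, 4, 7, 8, 9, 6] sum 66, len 10
add 11: shortest ending here [10, 8, 3, 4, 7, 8, 9, 6, 11] sum 66, len 9
add 2: shortest ending here [10, 8, 3, 4, 7, 8, 9, 6, 11, 2] sum 68, len 10
Shortest qualifying length: 9.

9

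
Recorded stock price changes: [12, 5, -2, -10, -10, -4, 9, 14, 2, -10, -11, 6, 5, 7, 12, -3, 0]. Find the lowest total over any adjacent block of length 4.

-26

Each size-4 window and its sum:
(12, 5, -2, -10) → sum 5
(5, -2, -10, -10) → sum -17
(-2, -10, -10, -4) → sum -26
(-10, -10, -4, 9) → sum -15
(-10, -4, 9, 14) → sum 9
(-4, 9, 14, 2) → sum 21
(9, 14, 2, -10) → sum 15
(14, 2, -10, -11) → sum -5
(2, -10, -11, 6) → sum -13
(-10, -11, 6, 5) → sum -10
(-11, 6, 5, 7) → sum 7
(6, 5, 7, 12) → sum 30
(5, 7, 12, -3) → sum 21
(7, 12, -3, 0) → sum 16
Lowest of these is -26.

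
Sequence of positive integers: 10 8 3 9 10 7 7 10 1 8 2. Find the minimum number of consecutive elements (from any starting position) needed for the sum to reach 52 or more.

add 10: running sum 10 < 52
add 8: running sum 18 < 52
add 3: running sum 21 < 52
add 9: running sum 30 < 52
add 10: running sum 40 < 52
add 7: running sum 47 < 52
end 6: [10, 8, 3, 9, 10, 7, 7] sum 54, len 7
end 7: [8, 3, 9, 10, 7, 7, 10] sum 54, len 7
end 8: [8, 3, 9, 10, 7, 7, 10, 1] sum 55, len 8
end 9: [9, 10, 7, 7, 10, 1, 8] sum 52, len 7
end 10: [9, 10, 7, 7, 10, 1, 8, 2] sum 54, len 8
Shortest qualifying length: 7.

7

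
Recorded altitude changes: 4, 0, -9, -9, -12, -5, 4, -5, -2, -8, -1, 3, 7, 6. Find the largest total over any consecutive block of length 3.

16

Each size-3 window and its sum:
(4, 0, -9) → sum -5
(0, -9, -9) → sum -18
(-9, -9, -12) → sum -30
(-9, -12, -5) → sum -26
(-12, -5, 4) → sum -13
(-5, 4, -5) → sum -6
(4, -5, -2) → sum -3
(-5, -2, -8) → sum -15
(-2, -8, -1) → sum -11
(-8, -1, 3) → sum -6
(-1, 3, 7) → sum 9
(3, 7, 6) → sum 16
Largest of these is 16.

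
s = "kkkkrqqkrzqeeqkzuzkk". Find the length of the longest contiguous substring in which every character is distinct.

5

add k: [k] len 1
add k (repeat k, move left end past it): [k] len 1
add k (repeat k, move left end past it): [k] len 1
add k (repeat k, move left end past it): [k] len 1
add r: [k, r] len 2
add q: [k, r, q] len 3
add q (repeat q, move left end past it): [q] len 1
add k: [q, k] len 2
add r: [q, k, r] len 3
add z: [q, k, r, z] len 4
add q (repeat q, move left end past it): [k, r, z, q] len 4
add e: [k, r, z, q, e] len 5
add e (repeat e, move left end past it): [e] len 1
add q: [e, q] len 2
add k: [e, q, k] len 3
add z: [e, q, k, z] len 4
add u: [e, q, k, z, u] len 5
add z (repeat z, move left end past it): [u, z] len 2
add k: [u, z, k] len 3
add k (repeat k, move left end past it): [k] len 1
Longest all-distinct length: 5.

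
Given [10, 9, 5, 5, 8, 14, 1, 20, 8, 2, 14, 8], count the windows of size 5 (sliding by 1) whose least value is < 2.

10 9 5 5 8 → min 5
9 5 5 8 14 → min 5
5 5 8 14 1 → min 1  < 2 ✓
5 8 14 1 20 → min 1  < 2 ✓
8 14 1 20 8 → min 1  < 2 ✓
14 1 20 8 2 → min 1  < 2 ✓
1 20 8 2 14 → min 1  < 2 ✓
20 8 2 14 8 → min 2
5 windows satisfy the condition.

5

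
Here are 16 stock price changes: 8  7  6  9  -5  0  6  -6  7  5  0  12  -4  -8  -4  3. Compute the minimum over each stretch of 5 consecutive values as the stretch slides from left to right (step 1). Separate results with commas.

Sliding a size-5 window across the 16 values:
8 7 6 9 -5 → min -5
7 6 9 -5 0 → min -5
6 9 -5 0 6 → min -5
9 -5 0 6 -6 → min -6
-5 0 6 -6 7 → min -6
0 6 -6 7 5 → min -6
6 -6 7 5 0 → min -6
-6 7 5 0 12 → min -6
7 5 0 12 -4 → min -4
5 0 12 -4 -8 → min -8
0 12 -4 -8 -4 → min -8
12 -4 -8 -4 3 → min -8

-5, -5, -5, -6, -6, -6, -6, -6, -4, -8, -8, -8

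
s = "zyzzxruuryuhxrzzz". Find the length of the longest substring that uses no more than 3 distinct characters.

6

[z] 1 distinct, len 1
[z, y] 2 distinct, len 2
[z, y, z] 2 distinct, len 3
[z, y, z, z] 2 distinct, len 4
[z, y, z, z, x] 3 distinct, len 5
[z, z, x, r] 3 distinct, len 4
[x, r, u] 3 distinct, len 3
[x, r, u, u] 3 distinct, len 4
[x, r, u, u, r] 3 distinct, len 5
[r, u, u, r, y] 3 distinct, len 5
[r, u, u, r, y, u] 3 distinct, len 6
[y, u, h] 3 distinct, len 3
[u, h, x] 3 distinct, len 3
[h, x, r] 3 distinct, len 3
[x, r, z] 3 distinct, len 3
[x, r, z, z] 3 distinct, len 4
[x, r, z, z, z] 3 distinct, len 5
Longest length with ≤3 distinct: 6.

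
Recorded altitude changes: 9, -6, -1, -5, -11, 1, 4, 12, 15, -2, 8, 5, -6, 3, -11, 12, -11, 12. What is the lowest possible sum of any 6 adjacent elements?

[9, -6, -1, -5, -11, 1] → sum -13
[-6, -1, -5, -11, 1, 4] → sum -18
[-1, -5, -11, 1, 4, 12] → sum 0
[-5, -11, 1, 4, 12, 15] → sum 16
[-11, 1, 4, 12, 15, -2] → sum 19
[1, 4, 12, 15, -2, 8] → sum 38
[4, 12, 15, -2, 8, 5] → sum 42
[12, 15, -2, 8, 5, -6] → sum 32
[15, -2, 8, 5, -6, 3] → sum 23
[-2, 8, 5, -6, 3, -11] → sum -3
[8, 5, -6, 3, -11, 12] → sum 11
[5, -6, 3, -11, 12, -11] → sum -8
[-6, 3, -11, 12, -11, 12] → sum -1
Lowest of these is -18.

-18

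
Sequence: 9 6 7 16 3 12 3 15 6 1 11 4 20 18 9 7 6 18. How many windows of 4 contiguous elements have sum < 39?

[9, 6, 7, 16] → sum 38  < 39 ✓
[6, 7, 16, 3] → sum 32  < 39 ✓
[7, 16, 3, 12] → sum 38  < 39 ✓
[16, 3, 12, 3] → sum 34  < 39 ✓
[3, 12, 3, 15] → sum 33  < 39 ✓
[12, 3, 15, 6] → sum 36  < 39 ✓
[3, 15, 6, 1] → sum 25  < 39 ✓
[15, 6, 1, 11] → sum 33  < 39 ✓
[6, 1, 11, 4] → sum 22  < 39 ✓
[1, 11, 4, 20] → sum 36  < 39 ✓
[11, 4, 20, 18] → sum 53
[4, 20, 18, 9] → sum 51
[20, 18, 9, 7] → sum 54
[18, 9, 7, 6] → sum 40
[9, 7, 6, 18] → sum 40
10 windows satisfy the condition.

10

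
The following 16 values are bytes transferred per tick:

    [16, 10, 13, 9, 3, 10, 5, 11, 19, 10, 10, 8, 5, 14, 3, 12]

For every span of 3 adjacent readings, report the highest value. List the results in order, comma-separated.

(16, 10, 13) → max 16
(10, 13, 9) → max 13
(13, 9, 3) → max 13
(9, 3, 10) → max 10
(3, 10, 5) → max 10
(10, 5, 11) → max 11
(5, 11, 19) → max 19
(11, 19, 10) → max 19
(19, 10, 10) → max 19
(10, 10, 8) → max 10
(10, 8, 5) → max 10
(8, 5, 14) → max 14
(5, 14, 3) → max 14
(14, 3, 12) → max 14

16, 13, 13, 10, 10, 11, 19, 19, 19, 10, 10, 14, 14, 14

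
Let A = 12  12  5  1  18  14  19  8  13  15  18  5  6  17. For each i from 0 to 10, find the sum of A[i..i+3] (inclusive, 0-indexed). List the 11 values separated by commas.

30, 36, 38, 52, 59, 54, 55, 54, 51, 44, 46

(12, 12, 5, 1) → sum 30
(12, 5, 1, 18) → sum 36
(5, 1, 18, 14) → sum 38
(1, 18, 14, 19) → sum 52
(18, 14, 19, 8) → sum 59
(14, 19, 8, 13) → sum 54
(19, 8, 13, 15) → sum 55
(8, 13, 15, 18) → sum 54
(13, 15, 18, 5) → sum 51
(15, 18, 5, 6) → sum 44
(18, 5, 6, 17) → sum 46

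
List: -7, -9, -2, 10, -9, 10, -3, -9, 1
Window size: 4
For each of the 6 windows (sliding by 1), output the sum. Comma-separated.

-7 -9 -2 10 → sum -8
-9 -2 10 -9 → sum -10
-2 10 -9 10 → sum 9
10 -9 10 -3 → sum 8
-9 10 -3 -9 → sum -11
10 -3 -9 1 → sum -1

-8, -10, 9, 8, -11, -1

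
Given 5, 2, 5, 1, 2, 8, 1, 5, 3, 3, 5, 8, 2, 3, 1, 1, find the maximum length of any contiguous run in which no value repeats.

5

add 5: [5] len 1
add 2: [5, 2] len 2
add 5 (repeat 5, move left end past it): [2, 5] len 2
add 1: [2, 5, 1] len 3
add 2 (repeat 2, move left end past it): [5, 1, 2] len 3
add 8: [5, 1, 2, 8] len 4
add 1 (repeat 1, move left end past it): [2, 8, 1] len 3
add 5: [2, 8, 1, 5] len 4
add 3: [2, 8, 1, 5, 3] len 5
add 3 (repeat 3, move left end past it): [3] len 1
add 5: [3, 5] len 2
add 8: [3, 5, 8] len 3
add 2: [3, 5, 8, 2] len 4
add 3 (repeat 3, move left end past it): [5, 8, 2, 3] len 4
add 1: [5, 8, 2, 3, 1] len 5
add 1 (repeat 1, move left end past it): [1] len 1
Longest all-distinct length: 5.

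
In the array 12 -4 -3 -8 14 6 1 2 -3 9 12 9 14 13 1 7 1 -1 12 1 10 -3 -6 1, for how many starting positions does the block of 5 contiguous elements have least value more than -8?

[12, -4, -3, -8, 14] → min -8
[-4, -3, -8, 14, 6] → min -8
[-3, -8, 14, 6, 1] → min -8
[-8, 14, 6, 1, 2] → min -8
[14, 6, 1, 2, -3] → min -3  > -8 ✓
[6, 1, 2, -3, 9] → min -3  > -8 ✓
[1, 2, -3, 9, 12] → min -3  > -8 ✓
[2, -3, 9, 12, 9] → min -3  > -8 ✓
[-3, 9, 12, 9, 14] → min -3  > -8 ✓
[9, 12, 9, 14, 13] → min 9  > -8 ✓
[12, 9, 14, 13, 1] → min 1  > -8 ✓
[9, 14, 13, 1, 7] → min 1  > -8 ✓
[14, 13, 1, 7, 1] → min 1  > -8 ✓
[13, 1, 7, 1, -1] → min -1  > -8 ✓
[1, 7, 1, -1, 12] → min -1  > -8 ✓
[7, 1, -1, 12, 1] → min -1  > -8 ✓
[1, -1, 12, 1, 10] → min -1  > -8 ✓
[-1, 12, 1, 10, -3] → min -3  > -8 ✓
[12, 1, 10, -3, -6] → min -6  > -8 ✓
[1, 10, -3, -6, 1] → min -6  > -8 ✓
16 windows satisfy the condition.

16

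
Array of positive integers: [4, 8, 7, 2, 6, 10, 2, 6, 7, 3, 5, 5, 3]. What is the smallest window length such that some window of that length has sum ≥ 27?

Extend right; whenever the sum reaches 27, record the length and shrink from the left:
add 4: running sum 4 < 27
add 8: running sum 12 < 27
add 7: running sum 19 < 27
add 2: running sum 21 < 27
add 6: shortest ending here [4, 8, 7, 2, 6] sum 27, len 5
add 10: shortest ending here [8, 7, 2, 6, 10] sum 33, len 5
add 2: shortest ending here [7, 2, 6, 10, 2] sum 27, len 5
add 6: shortest ending here [7, 2, 6, 10, 2, 6] sum 33, len 6
add 7: shortest ending here [6, 10, 2, 6, 7] sum 31, len 5
add 3: shortest ending here [10, 2, 6, 7, 3] sum 28, len 5
add 5: shortest ending here [10, 2, 6, 7, 3, 5] sum 33, len 6
add 5: shortest ending here [2, 6, 7, 3, 5, 5] sum 28, len 6
add 3: shortest ending here [6, 7, 3, 5, 5, 3] sum 29, len 6
Shortest qualifying length: 5.

5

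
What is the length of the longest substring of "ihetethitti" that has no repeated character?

add i: [i] len 1
add h: [i, h] len 2
add e: [i, h, e] len 3
add t: [i, h, e, t] len 4
add e (repeat e, move left end past it): [t, e] len 2
add t (repeat t, move left end past it): [e, t] len 2
add h: [e, t, h] len 3
add i: [e, t, h, i] len 4
add t (repeat t, move left end past it): [h, i, t] len 3
add t (repeat t, move left end past it): [t] len 1
add i: [t, i] len 2
Longest all-distinct length: 4.

4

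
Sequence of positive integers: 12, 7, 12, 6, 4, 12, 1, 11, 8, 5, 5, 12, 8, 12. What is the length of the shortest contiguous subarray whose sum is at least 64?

add 12: running sum 12 < 64
add 7: running sum 19 < 64
add 12: running sum 31 < 64
add 6: running sum 37 < 64
add 4: running sum 41 < 64
add 12: running sum 53 < 64
add 1: running sum 54 < 64
add 11: shortest ending here [12, 7, 12, 6, 4, 12, 1, 11] sum 65, len 8
add 8: shortest ending here [12, 7, 12, 6, 4, 12, 1, 11, 8] sum 73, len 9
add 5: shortest ending here [7, 12, 6, 4, 12, 1, 11, 8, 5] sum 66, len 9
add 5: shortest ending here [12, 6, 4, 12, 1, 11, 8, 5, 5] sum 64, len 9
add 12: shortest ending here [6, 4, 12, 1, 11, 8, 5, 5, 12] sum 64, len 9
add 8: shortest ending here [4, 12, 1, 11, 8, 5, 5, 12, 8] sum 66, len 9
add 12: shortest ending here [12, 1, 11, 8, 5, 5, 12, 8, 12] sum 74, len 9
Shortest qualifying length: 8.

8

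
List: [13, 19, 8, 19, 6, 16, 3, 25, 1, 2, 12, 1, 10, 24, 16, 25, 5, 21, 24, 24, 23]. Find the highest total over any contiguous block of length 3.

13 19 8 → sum 40
19 8 19 → sum 46
8 19 6 → sum 33
19 6 16 → sum 41
6 16 3 → sum 25
16 3 25 → sum 44
3 25 1 → sum 29
25 1 2 → sum 28
1 2 12 → sum 15
2 12 1 → sum 15
12 1 10 → sum 23
1 10 24 → sum 35
10 24 16 → sum 50
24 16 25 → sum 65
16 25 5 → sum 46
25 5 21 → sum 51
5 21 24 → sum 50
21 24 24 → sum 69
24 24 23 → sum 71
Highest of these is 71.

71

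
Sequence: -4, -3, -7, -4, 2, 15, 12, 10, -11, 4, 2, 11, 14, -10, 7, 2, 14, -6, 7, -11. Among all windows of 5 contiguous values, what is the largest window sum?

-4 -3 -7 -4 2 → sum -16
-3 -7 -4 2 15 → sum 3
-7 -4 2 15 12 → sum 18
-4 2 15 12 10 → sum 35
2 15 12 10 -11 → sum 28
15 12 10 -11 4 → sum 30
12 10 -11 4 2 → sum 17
10 -11 4 2 11 → sum 16
-11 4 2 11 14 → sum 20
4 2 11 14 -10 → sum 21
2 11 14 -10 7 → sum 24
11 14 -10 7 2 → sum 24
14 -10 7 2 14 → sum 27
-10 7 2 14 -6 → sum 7
7 2 14 -6 7 → sum 24
2 14 -6 7 -11 → sum 6
Largest of these is 35.

35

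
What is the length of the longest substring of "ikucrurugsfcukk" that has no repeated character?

[i] len 1
[i, k] len 2
[i, k, u] len 3
[i, k, u, c] len 4
[i, k, u, c, r] len 5
[c, r, u] len 3
[u, r] len 2
[r, u] len 2
[r, u, g] len 3
[r, u, g, s] len 4
[r, u, g, s, f] len 5
[r, u, g, s, f, c] len 6
[g, s, f, c, u] len 5
[g, s, f, c, u, k] len 6
[k] len 1
Longest all-distinct length: 6.

6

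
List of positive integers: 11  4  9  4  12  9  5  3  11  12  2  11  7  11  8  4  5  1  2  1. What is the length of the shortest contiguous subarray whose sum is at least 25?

add 11: running sum 11 < 25
add 4: running sum 15 < 25
add 9: running sum 24 < 25
end 3: [11, 4, 9, 4] sum 28, len 4
end 4: [9, 4, 12] sum 25, len 3
end 5: [4, 12, 9] sum 25, len 3
end 6: [12, 9, 5] sum 26, len 3
end 7: [12, 9, 5, 3] sum 29, len 4
end 8: [9, 5, 3, 11] sum 28, len 4
end 9: [3, 11, 12] sum 26, len 3
end 10: [11, 12, 2] sum 25, len 3
end 11: [12, 2, 11] sum 25, len 3
end 12: [12, 2, 11, 7] sum 32, len 4
end 13: [11, 7, 11] sum 29, len 3
end 14: [7, 11, 8] sum 26, len 3
end 15: [7, 11, 8, 4] sum 30, len 4
end 16: [11, 8, 4, 5] sum 28, len 4
end 17: [11, 8, 4, 5, 1] sum 29, len 5
end 18: [11, 8, 4, 5, 1, 2] sum 31, len 6
end 19: [11, 8, 4, 5, 1, 2, 1] sum 32, len 7
Shortest qualifying length: 3.

3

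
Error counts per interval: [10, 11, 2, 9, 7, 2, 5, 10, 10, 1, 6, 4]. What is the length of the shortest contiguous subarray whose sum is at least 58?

add 10: running sum 10 < 58
add 11: running sum 21 < 58
add 2: running sum 23 < 58
add 9: running sum 32 < 58
add 7: running sum 39 < 58
add 2: running sum 41 < 58
add 5: running sum 46 < 58
add 10: running sum 56 < 58
add 10: shortest ending here [10, 11, 2, 9, 7, 2, 5, 10, 10] sum 66, len 9
add 1: shortest ending here [10, 11, 2, 9, 7, 2, 5, 10, 10, 1] sum 67, len 10
add 6: shortest ending here [11, 2, 9, 7, 2, 5, 10, 10, 1, 6] sum 63, len 10
add 4: shortest ending here [11, 2, 9, 7, 2, 5, 10, 10, 1, 6, 4] sum 67, len 11
Shortest qualifying length: 9.

9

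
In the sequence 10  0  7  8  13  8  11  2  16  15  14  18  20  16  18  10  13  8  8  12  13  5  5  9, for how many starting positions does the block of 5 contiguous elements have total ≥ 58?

[10, 0, 7, 8, 13] → sum 38
[0, 7, 8, 13, 8] → sum 36
[7, 8, 13, 8, 11] → sum 47
[8, 13, 8, 11, 2] → sum 42
[13, 8, 11, 2, 16] → sum 50
[8, 11, 2, 16, 15] → sum 52
[11, 2, 16, 15, 14] → sum 58  ≥ 58 ✓
[2, 16, 15, 14, 18] → sum 65  ≥ 58 ✓
[16, 15, 14, 18, 20] → sum 83  ≥ 58 ✓
[15, 14, 18, 20, 16] → sum 83  ≥ 58 ✓
[14, 18, 20, 16, 18] → sum 86  ≥ 58 ✓
[18, 20, 16, 18, 10] → sum 82  ≥ 58 ✓
[20, 16, 18, 10, 13] → sum 77  ≥ 58 ✓
[16, 18, 10, 13, 8] → sum 65  ≥ 58 ✓
[18, 10, 13, 8, 8] → sum 57
[10, 13, 8, 8, 12] → sum 51
[13, 8, 8, 12, 13] → sum 54
[8, 8, 12, 13, 5] → sum 46
[8, 12, 13, 5, 5] → sum 43
[12, 13, 5, 5, 9] → sum 44
8 windows satisfy the condition.

8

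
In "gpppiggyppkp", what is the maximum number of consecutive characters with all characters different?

add g: [g] len 1
add p: [g, p] len 2
add p (repeat p, move left end past it): [p] len 1
add p (repeat p, move left end past it): [p] len 1
add i: [p, i] len 2
add g: [p, i, g] len 3
add g (repeat g, move left end past it): [g] len 1
add y: [g, y] len 2
add p: [g, y, p] len 3
add p (repeat p, move left end past it): [p] len 1
add k: [p, k] len 2
add p (repeat p, move left end past it): [k, p] len 2
Longest all-distinct length: 3.

3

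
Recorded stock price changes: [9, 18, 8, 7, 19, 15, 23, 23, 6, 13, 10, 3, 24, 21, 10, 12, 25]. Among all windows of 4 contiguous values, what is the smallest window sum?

(9, 18, 8, 7) → sum 42
(18, 8, 7, 19) → sum 52
(8, 7, 19, 15) → sum 49
(7, 19, 15, 23) → sum 64
(19, 15, 23, 23) → sum 80
(15, 23, 23, 6) → sum 67
(23, 23, 6, 13) → sum 65
(23, 6, 13, 10) → sum 52
(6, 13, 10, 3) → sum 32
(13, 10, 3, 24) → sum 50
(10, 3, 24, 21) → sum 58
(3, 24, 21, 10) → sum 58
(24, 21, 10, 12) → sum 67
(21, 10, 12, 25) → sum 68
Smallest of these is 32.

32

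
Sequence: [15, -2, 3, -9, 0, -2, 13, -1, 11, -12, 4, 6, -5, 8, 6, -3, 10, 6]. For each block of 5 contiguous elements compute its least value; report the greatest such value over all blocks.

-2

Window mins for each of the 14 positions:
15 -2 3 -9 0 → min -9
-2 3 -9 0 -2 → min -9
3 -9 0 -2 13 → min -9
-9 0 -2 13 -1 → min -9
0 -2 13 -1 11 → min -2
-2 13 -1 11 -12 → min -12
13 -1 11 -12 4 → min -12
-1 11 -12 4 6 → min -12
11 -12 4 6 -5 → min -12
-12 4 6 -5 8 → min -12
4 6 -5 8 6 → min -5
6 -5 8 6 -3 → min -5
-5 8 6 -3 10 → min -5
8 6 -3 10 6 → min -3
Greatest of these is -2.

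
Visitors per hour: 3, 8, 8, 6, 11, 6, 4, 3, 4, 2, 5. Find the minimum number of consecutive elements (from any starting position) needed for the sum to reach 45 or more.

7

add 3: running sum 3 < 45
add 8: running sum 11 < 45
add 8: running sum 19 < 45
add 6: running sum 25 < 45
add 11: running sum 36 < 45
add 6: running sum 42 < 45
add 4: shortest ending here [3, 8, 8, 6, 11, 6, 4] sum 46, len 7
add 3: shortest ending here [8, 8, 6, 11, 6, 4, 3] sum 46, len 7
add 4: shortest ending here [8, 8, 6, 11, 6, 4, 3, 4] sum 50, len 8
add 2: shortest ending here [8, 8, 6, 11, 6, 4, 3, 4, 2] sum 52, len 9
add 5: shortest ending here [8, 6, 11, 6, 4, 3, 4, 2, 5] sum 49, len 9
Shortest qualifying length: 7.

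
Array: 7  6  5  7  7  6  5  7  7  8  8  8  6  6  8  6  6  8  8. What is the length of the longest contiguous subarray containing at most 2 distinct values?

[7] 1 distinct, len 1
[7, 6] 2 distinct, len 2
[6, 5] 2 distinct, len 2
[5, 7] 2 distinct, len 2
[5, 7, 7] 2 distinct, len 3
[7, 7, 6] 2 distinct, len 3
[6, 5] 2 distinct, len 2
[5, 7] 2 distinct, len 2
[5, 7, 7] 2 distinct, len 3
[7, 7, 8] 2 distinct, len 3
[7, 7, 8, 8] 2 distinct, len 4
[7, 7, 8, 8, 8] 2 distinct, len 5
[8, 8, 8, 6] 2 distinct, len 4
[8, 8, 8, 6, 6] 2 distinct, len 5
[8, 8, 8, 6, 6, 8] 2 distinct, len 6
[8, 8, 8, 6, 6, 8, 6] 2 distinct, len 7
[8, 8, 8, 6, 6, 8, 6, 6] 2 distinct, len 8
[8, 8, 8, 6, 6, 8, 6, 6, 8] 2 distinct, len 9
[8, 8, 8, 6, 6, 8, 6, 6, 8, 8] 2 distinct, len 10
Longest length with ≤2 distinct: 10.

10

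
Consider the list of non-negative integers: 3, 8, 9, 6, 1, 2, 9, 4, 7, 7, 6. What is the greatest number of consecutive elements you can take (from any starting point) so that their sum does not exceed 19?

4

[3] sum 3 len 1
[3, 8] sum 11 len 2
[8, 9] sum 17 len 2
[9, 6] sum 15 len 2
[9, 6, 1] sum 16 len 3
[9, 6, 1, 2] sum 18 len 4
[6, 1, 2, 9] sum 18 len 4
[1, 2, 9, 4] sum 16 len 4
[4, 7] sum 11 len 2
[4, 7, 7] sum 18 len 3
[7, 6] sum 13 len 2
Longest length seen: 4.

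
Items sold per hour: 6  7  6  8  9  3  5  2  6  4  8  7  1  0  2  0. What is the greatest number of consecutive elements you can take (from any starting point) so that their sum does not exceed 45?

Extend to the right; shrink from the left whenever the sum exceeds 45:
→ 6: sum 6, len 1
→ 7: sum 13, len 2
→ 6: sum 19, len 3
→ 8: sum 27, len 4
→ 9: sum 36, len 5
→ 3: sum 39, len 6
→ 5: sum 44, len 7
→ 2 (dropped 6): sum 40, len 7
→ 6 (dropped 7): sum 39, len 7
→ 4: sum 43, len 8
→ 8 (dropped 6): sum 45, len 8
→ 7 (dropped 8): sum 44, len 8
→ 1: sum 45, len 9
→ 0: sum 45, len 10
→ 2 (dropped 9): sum 38, len 10
→ 0: sum 38, len 11
Longest length seen: 11.

11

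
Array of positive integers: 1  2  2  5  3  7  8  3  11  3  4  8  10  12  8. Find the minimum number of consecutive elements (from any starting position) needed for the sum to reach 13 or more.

2

add 1: running sum 1 < 13
add 2: running sum 3 < 13
add 2: running sum 5 < 13
add 5: running sum 10 < 13
end 4: [1, 2, 2, 5, 3] sum 13, len 5
end 5: [5, 3, 7] sum 15, len 3
end 6: [7, 8] sum 15, len 2
end 7: [7, 8, 3] sum 18, len 3
end 8: [3, 11] sum 14, len 2
end 9: [11, 3] sum 14, len 2
end 10: [11, 3, 4] sum 18, len 3
end 11: [3, 4, 8] sum 15, len 3
end 12: [8, 10] sum 18, len 2
end 13: [10, 12] sum 22, len 2
end 14: [12, 8] sum 20, len 2
Shortest qualifying length: 2.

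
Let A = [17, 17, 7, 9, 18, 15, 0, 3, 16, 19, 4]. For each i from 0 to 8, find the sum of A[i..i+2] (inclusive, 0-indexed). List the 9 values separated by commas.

Sliding a size-3 window across the 11 values:
[17, 17, 7] → sum 41
[17, 7, 9] → sum 33
[7, 9, 18] → sum 34
[9, 18, 15] → sum 42
[18, 15, 0] → sum 33
[15, 0, 3] → sum 18
[0, 3, 16] → sum 19
[3, 16, 19] → sum 38
[16, 19, 4] → sum 39

41, 33, 34, 42, 33, 18, 19, 38, 39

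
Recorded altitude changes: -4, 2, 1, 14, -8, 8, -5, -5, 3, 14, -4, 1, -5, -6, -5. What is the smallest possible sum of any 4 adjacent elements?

-15

Window sums for each of the 12 positions:
-4 2 1 14 → sum 13
2 1 14 -8 → sum 9
1 14 -8 8 → sum 15
14 -8 8 -5 → sum 9
-8 8 -5 -5 → sum -10
8 -5 -5 3 → sum 1
-5 -5 3 14 → sum 7
-5 3 14 -4 → sum 8
3 14 -4 1 → sum 14
14 -4 1 -5 → sum 6
-4 1 -5 -6 → sum -14
1 -5 -6 -5 → sum -15
Smallest of these is -15.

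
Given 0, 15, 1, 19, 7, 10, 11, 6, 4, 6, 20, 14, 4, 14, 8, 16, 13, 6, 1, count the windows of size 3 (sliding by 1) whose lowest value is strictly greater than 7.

[0, 15, 1] → min 0
[15, 1, 19] → min 1
[1, 19, 7] → min 1
[19, 7, 10] → min 7
[7, 10, 11] → min 7
[10, 11, 6] → min 6
[11, 6, 4] → min 4
[6, 4, 6] → min 4
[4, 6, 20] → min 4
[6, 20, 14] → min 6
[20, 14, 4] → min 4
[14, 4, 14] → min 4
[4, 14, 8] → min 4
[14, 8, 16] → min 8  > 7 ✓
[8, 16, 13] → min 8  > 7 ✓
[16, 13, 6] → min 6
[13, 6, 1] → min 1
2 windows satisfy the condition.

2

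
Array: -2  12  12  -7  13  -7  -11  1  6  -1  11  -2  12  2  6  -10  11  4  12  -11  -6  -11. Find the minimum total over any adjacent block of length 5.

[-2, 12, 12, -7, 13] → sum 28
[12, 12, -7, 13, -7] → sum 23
[12, -7, 13, -7, -11] → sum 0
[-7, 13, -7, -11, 1] → sum -11
[13, -7, -11, 1, 6] → sum 2
[-7, -11, 1, 6, -1] → sum -12
[-11, 1, 6, -1, 11] → sum 6
[1, 6, -1, 11, -2] → sum 15
[6, -1, 11, -2, 12] → sum 26
[-1, 11, -2, 12, 2] → sum 22
[11, -2, 12, 2, 6] → sum 29
[-2, 12, 2, 6, -10] → sum 8
[12, 2, 6, -10, 11] → sum 21
[2, 6, -10, 11, 4] → sum 13
[6, -10, 11, 4, 12] → sum 23
[-10, 11, 4, 12, -11] → sum 6
[11, 4, 12, -11, -6] → sum 10
[4, 12, -11, -6, -11] → sum -12
Minimum of these is -12.

-12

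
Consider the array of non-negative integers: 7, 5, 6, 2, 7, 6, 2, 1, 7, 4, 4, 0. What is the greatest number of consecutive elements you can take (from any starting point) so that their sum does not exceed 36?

9

→ 7: sum 7, len 1
→ 5: sum 12, len 2
→ 6: sum 18, len 3
→ 2: sum 20, len 4
→ 7: sum 27, len 5
→ 6: sum 33, len 6
→ 2: sum 35, len 7
→ 1: sum 36, len 8
→ 7 (dropped 7): sum 36, len 8
→ 4 (dropped 5): sum 35, len 8
→ 4 (dropped 6): sum 33, len 8
→ 0: sum 33, len 9
Longest length seen: 9.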